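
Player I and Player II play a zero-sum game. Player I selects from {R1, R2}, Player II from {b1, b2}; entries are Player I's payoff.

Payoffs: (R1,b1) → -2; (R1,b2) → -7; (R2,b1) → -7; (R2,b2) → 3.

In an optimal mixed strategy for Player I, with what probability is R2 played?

Row minima: R1 → -7, R2 → -7; maximin = -7.
Column maxima: b1 → -2, b2 → 3; minimax = -2.
-7 ≠ -2, so there is no saddle point; optimal play is mixed.
Let Player I play R1 with probability p. Expected payoff against b1: (-2)p + (-7)(1−p) = 5p − 7; against b2: (-7)p + 3(1−p) = −10p + 3.
Setting these equal: 5p − 7 = −10p + 3 ⇒ 15p = 10 ⇒ p = 2/3, and the value is (5)·(2/3) − 7 = -11/3.
For Player II: with q = P(b1), equating R1's and R2's payoffs gives 5q − 7 = −10q + 3 ⇒ q = 2/3.

1/3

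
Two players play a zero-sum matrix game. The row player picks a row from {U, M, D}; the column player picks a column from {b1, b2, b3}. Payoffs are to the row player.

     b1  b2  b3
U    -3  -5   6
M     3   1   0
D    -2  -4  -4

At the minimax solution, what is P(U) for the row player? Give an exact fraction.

1/12

Row minima: U → -5, M → 0, D → -4; maximin = 0.
Column maxima: b1 → 3, b2 → 1, b3 → 6; minimax = 1.
0 ≠ 1, so there is no saddle point; optimal play is mixed.
D is strictly dominated by M, so the row player never plays it.
b1 is strictly dominated by b2 (it gives the row player strictly more in every row), so the column player never plays it.
On the remaining 2×2 (U, M vs b2, b3):
Let the row player play U with probability p. Expected payoff against b2: (-5)p + 1(1−p) = −6p + 1; against b3: 6p + 0(1−p) = 6p.
Setting these equal: −6p + 1 = 6p ⇒ −12p = -1 ⇒ p = 1/12, and the value is (-6)·(1/12) + 1 = 1/2.
For the column player: with q = P(b2), equating U's and M's payoffs gives −11q + 6 = q ⇒ q = 1/2.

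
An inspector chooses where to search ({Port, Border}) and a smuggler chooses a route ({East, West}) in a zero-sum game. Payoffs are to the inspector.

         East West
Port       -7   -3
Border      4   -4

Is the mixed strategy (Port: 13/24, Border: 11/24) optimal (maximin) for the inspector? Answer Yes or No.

No

Against East this mix gives (13/24)·(-7) + (11/24)·4 = -47/24.
Against West this mix gives (13/24)·(-3) + (11/24)·(-4) = -83/24.
The smuggler will play West, holding the inspector to -83/24. Shifting weight toward the row that does better against West would raise this floor (the equalizing mix achieves -10/3 against both West and East), so the proposed strategy is not optimal.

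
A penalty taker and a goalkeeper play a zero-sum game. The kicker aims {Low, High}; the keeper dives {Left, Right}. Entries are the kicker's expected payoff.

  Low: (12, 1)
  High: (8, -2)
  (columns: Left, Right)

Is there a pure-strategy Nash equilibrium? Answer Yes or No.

Row minima: Low → 1, High → -2; maximin = 1.
Column maxima: Left → 12, Right → 1; minimax = 1.
maximin = minimax = 1, so a saddle point exists.

Yes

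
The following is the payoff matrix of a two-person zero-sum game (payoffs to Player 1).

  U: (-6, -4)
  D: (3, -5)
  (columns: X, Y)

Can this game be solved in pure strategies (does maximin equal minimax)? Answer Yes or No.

No

Row minima: U → -6, D → -5; maximin = -5.
Column maxima: X → 3, Y → -4; minimax = -4.
-5 ≠ -4, so no pure-strategy equilibrium exists.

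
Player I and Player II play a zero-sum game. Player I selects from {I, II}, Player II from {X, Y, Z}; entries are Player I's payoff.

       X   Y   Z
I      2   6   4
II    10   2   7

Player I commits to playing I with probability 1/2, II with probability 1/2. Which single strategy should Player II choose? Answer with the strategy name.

If Player II plays X, Player I's expected payoff is (1/2)·2 + (1/2)·10 = 6.
If Player II plays Y, Player I's expected payoff is (1/2)·6 + (1/2)·2 = 4.
If Player II plays Z, Player I's expected payoff is (1/2)·4 + (1/2)·7 = 11/2.
Player II minimizes Player I's payoff; the smallest is 4, so the best response is Y.

Y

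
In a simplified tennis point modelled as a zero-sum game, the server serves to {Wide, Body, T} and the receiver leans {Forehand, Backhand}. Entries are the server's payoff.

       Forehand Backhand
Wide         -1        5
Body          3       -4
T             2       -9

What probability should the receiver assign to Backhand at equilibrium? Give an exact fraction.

Row minima: Wide → -1, Body → -4, T → -9; maximin = -1.
Column maxima: Forehand → 3, Backhand → 5; minimax = 3.
-1 ≠ 3, so there is no saddle point; optimal play is mixed.
T is strictly dominated by Body, so the server never plays it.
On the remaining 2×2 (Wide, Body vs Forehand, Backhand):
Let the server play Wide with probability p. Expected payoff against Forehand: (-1)p + 3(1−p) = −4p + 3; against Backhand: 5p + (-4)(1−p) = 9p − 4.
Setting these equal: −4p + 3 = 9p − 4 ⇒ −13p = -7 ⇒ p = 7/13, and the value is (-4)·(7/13) + 3 = 11/13.
For the receiver: with q = P(Forehand), equating Wide's and Body's payoffs gives −6q + 5 = 7q − 4 ⇒ q = 9/13.

4/13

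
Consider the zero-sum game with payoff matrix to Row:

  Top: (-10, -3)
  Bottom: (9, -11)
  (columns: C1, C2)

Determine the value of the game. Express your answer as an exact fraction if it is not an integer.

Row minima: Top → -10, Bottom → -11; maximin = -10.
Column maxima: C1 → 9, C2 → -3; minimax = -3.
-10 ≠ -3, so there is no saddle point; optimal play is mixed.
Let Row play Top with probability p. Expected payoff against C1: (-10)p + 9(1−p) = −19p + 9; against C2: (-3)p + (-11)(1−p) = 8p − 11.
Setting these equal: −19p + 9 = 8p − 11 ⇒ −27p = -20 ⇒ p = 20/27, and the value is (-19)·(20/27) + 9 = -137/27.
For Column: with q = P(C1), equating Top's and Bottom's payoffs gives −7q − 3 = 20q − 11 ⇒ q = 8/27.

-137/27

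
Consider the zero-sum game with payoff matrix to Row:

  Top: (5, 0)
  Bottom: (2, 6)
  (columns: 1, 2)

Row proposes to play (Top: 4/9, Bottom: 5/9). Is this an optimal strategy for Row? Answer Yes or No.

Against 1 this mix gives (4/9)·5 + (5/9)·2 = 10/3.
Against 2 this mix gives (4/9)·0 + (5/9)·6 = 10/3.
All of Column's active replies (1, 2) yield 10/3, and no column does worse for Row. The mix makes Column indifferent and guarantees 10/3, so it is optimal.

Yes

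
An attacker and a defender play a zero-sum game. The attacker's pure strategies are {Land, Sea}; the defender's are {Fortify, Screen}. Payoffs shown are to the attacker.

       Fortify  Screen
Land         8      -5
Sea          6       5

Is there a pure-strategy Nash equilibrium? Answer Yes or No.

Row minima: Land → -5, Sea → 5; maximin = 5.
Column maxima: Fortify → 8, Screen → 5; minimax = 5.
maximin = minimax = 5, so a saddle point exists.

Yes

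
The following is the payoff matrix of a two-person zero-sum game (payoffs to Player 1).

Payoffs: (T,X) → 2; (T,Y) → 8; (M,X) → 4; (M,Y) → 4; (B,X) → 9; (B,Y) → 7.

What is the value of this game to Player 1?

Row minima: T → 2, M → 4, B → 7; maximin = 7.
Column maxima: X → 9, Y → 8; minimax = 8.
7 ≠ 8, so there is no saddle point; optimal play is mixed.
M is strictly dominated by B, so Player 1 never plays it.
On the remaining 2×2 (T, B vs X, Y):
Let Player 1 play T with probability p. Expected payoff against X: 2p + 9(1−p) = −7p + 9; against Y: 8p + 7(1−p) = p + 7.
Setting these equal: −7p + 9 = p + 7 ⇒ −8p = -2 ⇒ p = 1/4, and the value is (-7)·(1/4) + 9 = 29/4.
For Player 2: with q = P(X), equating T's and B's payoffs gives −6q + 8 = 2q + 7 ⇒ q = 1/8.

29/4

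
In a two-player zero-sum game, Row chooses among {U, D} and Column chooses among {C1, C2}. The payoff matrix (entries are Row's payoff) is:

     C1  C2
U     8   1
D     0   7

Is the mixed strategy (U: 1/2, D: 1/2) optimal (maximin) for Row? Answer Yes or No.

Yes

Against C1 this mix gives (1/2)·8 + (1/2)·0 = 4.
Against C2 this mix gives (1/2)·1 + (1/2)·7 = 4.
All of Column's active replies (C1, C2) yield 4, and no column does worse for Row. The mix makes Column indifferent and guarantees 4, so it is optimal.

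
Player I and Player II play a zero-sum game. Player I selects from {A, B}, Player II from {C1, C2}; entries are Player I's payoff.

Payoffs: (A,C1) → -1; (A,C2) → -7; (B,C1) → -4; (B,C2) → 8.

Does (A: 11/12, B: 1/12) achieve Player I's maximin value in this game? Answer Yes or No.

No

Against C1 this mix gives (11/12)·(-1) + (1/12)·(-4) = -5/4.
Against C2 this mix gives (11/12)·(-7) + (1/12)·8 = -23/4.
Player II will play C2, holding Player I to -23/4. Shifting weight toward the row that does better against C2 would raise this floor (the equalizing mix achieves -2 against both C2 and C1), so the proposed strategy is not optimal.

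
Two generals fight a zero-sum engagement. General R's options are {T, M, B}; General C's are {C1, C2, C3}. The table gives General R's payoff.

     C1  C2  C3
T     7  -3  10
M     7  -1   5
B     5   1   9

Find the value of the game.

Row minima: T → -3, M → -1, B → 1; maximin = 1.
Column maxima: C1 → 7, C2 → 1, C3 → 10; minimax = 1.
Since maximin = minimax = 1, there is a saddle point and the value is 1.

1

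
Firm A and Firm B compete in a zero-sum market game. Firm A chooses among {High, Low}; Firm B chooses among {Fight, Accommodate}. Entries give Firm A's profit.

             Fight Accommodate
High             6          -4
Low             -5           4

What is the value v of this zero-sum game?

Row minima: High → -4, Low → -5; maximin = -4.
Column maxima: Fight → 6, Accommodate → 4; minimax = 4.
-4 ≠ 4, so there is no saddle point; optimal play is mixed.
Let Firm A play High with probability p. Expected payoff against Fight: 6p + (-5)(1−p) = 11p − 5; against Accommodate: (-4)p + 4(1−p) = −8p + 4.
Setting these equal: 11p − 5 = −8p + 4 ⇒ 19p = 9 ⇒ p = 9/19, and the value is (11)·(9/19) − 5 = 4/19.
For Firm B: with q = P(Fight), equating High's and Low's payoffs gives 10q − 4 = −9q + 4 ⇒ q = 8/19.

4/19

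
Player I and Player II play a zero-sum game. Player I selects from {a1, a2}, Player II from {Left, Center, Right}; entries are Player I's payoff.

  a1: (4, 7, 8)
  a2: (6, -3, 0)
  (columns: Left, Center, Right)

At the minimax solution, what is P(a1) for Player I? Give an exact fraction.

3/4

Row minima: a1 → 4, a2 → -3; maximin = 4.
Column maxima: Left → 6, Center → 7, Right → 8; minimax = 6.
4 ≠ 6, so there is no saddle point; optimal play is mixed.
Right is strictly dominated by Center (it gives Player I strictly more in every row), so Player II never plays it.
On the remaining 2×2 (a1, a2 vs Left, Center):
Let Player I play a1 with probability p. Expected payoff against Left: 4p + 6(1−p) = −2p + 6; against Center: 7p + (-3)(1−p) = 10p − 3.
Setting these equal: −2p + 6 = 10p − 3 ⇒ −12p = -9 ⇒ p = 3/4, and the value is (-2)·(3/4) + 6 = 9/2.
For Player II: with q = P(Left), equating a1's and a2's payoffs gives −3q + 7 = 9q − 3 ⇒ q = 5/6.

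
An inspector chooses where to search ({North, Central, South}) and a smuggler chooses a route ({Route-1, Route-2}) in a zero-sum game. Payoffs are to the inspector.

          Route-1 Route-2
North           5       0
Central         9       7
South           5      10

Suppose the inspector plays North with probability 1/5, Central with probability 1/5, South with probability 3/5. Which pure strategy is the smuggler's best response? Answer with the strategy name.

If the smuggler plays Route-1, the inspector's expected payoff is (1/5)·5 + (1/5)·9 + (3/5)·5 = 29/5.
If the smuggler plays Route-2, the inspector's expected payoff is (1/5)·0 + (1/5)·7 + (3/5)·10 = 37/5.
The smuggler minimizes the inspector's payoff; the smallest is 29/5, so the best response is Route-1.

Route-1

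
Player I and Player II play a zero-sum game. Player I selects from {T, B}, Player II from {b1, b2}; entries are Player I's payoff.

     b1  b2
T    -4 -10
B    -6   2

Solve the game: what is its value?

Row minima: T → -10, B → -6; maximin = -6.
Column maxima: b1 → -4, b2 → 2; minimax = -4.
-6 ≠ -4, so there is no saddle point; optimal play is mixed.
Let Player I play T with probability p. Expected payoff against b1: (-4)p + (-6)(1−p) = 2p − 6; against b2: (-10)p + 2(1−p) = −12p + 2.
Setting these equal: 2p − 6 = −12p + 2 ⇒ 14p = 8 ⇒ p = 4/7, and the value is (2)·(4/7) − 6 = -34/7.
For Player II: with q = P(b1), equating T's and B's payoffs gives 6q − 10 = −8q + 2 ⇒ q = 6/7.

-34/7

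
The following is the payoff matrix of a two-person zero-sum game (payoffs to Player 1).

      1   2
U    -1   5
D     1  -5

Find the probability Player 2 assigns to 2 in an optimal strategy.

1/6

Row minima: U → -1, D → -5; maximin = -1.
Column maxima: 1 → 1, 2 → 5; minimax = 1.
-1 ≠ 1, so there is no saddle point; optimal play is mixed.
Let Player 1 play U with probability p. Expected payoff against 1: (-1)p + 1(1−p) = −2p + 1; against 2: 5p + (-5)(1−p) = 10p − 5.
Setting these equal: −2p + 1 = 10p − 5 ⇒ −12p = -6 ⇒ p = 1/2, and the value is (-2)·(1/2) + 1 = 0.
For Player 2: with q = P(1), equating U's and D's payoffs gives −6q + 5 = 6q − 5 ⇒ q = 5/6.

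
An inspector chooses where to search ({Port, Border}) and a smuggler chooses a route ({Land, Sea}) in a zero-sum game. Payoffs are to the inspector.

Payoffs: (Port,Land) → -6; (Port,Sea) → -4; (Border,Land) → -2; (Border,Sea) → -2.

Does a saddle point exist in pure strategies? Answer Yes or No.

Row minima: Port → -6, Border → -2; maximin = -2.
Column maxima: Land → -2, Sea → -2; minimax = -2.
maximin = minimax = -2, so a saddle point exists.

Yes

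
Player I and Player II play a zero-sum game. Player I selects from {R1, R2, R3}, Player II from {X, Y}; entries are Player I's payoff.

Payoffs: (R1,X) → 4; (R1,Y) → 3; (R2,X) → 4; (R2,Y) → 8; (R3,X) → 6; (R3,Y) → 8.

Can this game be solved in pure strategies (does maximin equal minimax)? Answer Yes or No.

Row minima: R1 → 3, R2 → 4, R3 → 6; maximin = 6.
Column maxima: X → 6, Y → 8; minimax = 6.
maximin = minimax = 6, so a saddle point exists.

Yes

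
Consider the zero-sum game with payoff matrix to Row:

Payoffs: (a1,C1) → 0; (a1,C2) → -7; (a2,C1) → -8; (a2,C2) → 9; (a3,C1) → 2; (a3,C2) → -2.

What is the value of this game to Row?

Row minima: a1 → -7, a2 → -8, a3 → -2; maximin = -2.
Column maxima: C1 → 2, C2 → 9; minimax = 2.
-2 ≠ 2, so there is no saddle point; optimal play is mixed.
a1 is strictly dominated by a3, so Row never plays it.
On the remaining 2×2 (a2, a3 vs C1, C2):
Let Row play a2 with probability p. Expected payoff against C1: (-8)p + 2(1−p) = −10p + 2; against C2: 9p + (-2)(1−p) = 11p − 2.
Setting these equal: −10p + 2 = 11p − 2 ⇒ −21p = -4 ⇒ p = 4/21, and the value is (-10)·(4/21) + 2 = 2/21.
For Column: with q = P(C1), equating a2's and a3's payoffs gives −17q + 9 = 4q − 2 ⇒ q = 11/21.

2/21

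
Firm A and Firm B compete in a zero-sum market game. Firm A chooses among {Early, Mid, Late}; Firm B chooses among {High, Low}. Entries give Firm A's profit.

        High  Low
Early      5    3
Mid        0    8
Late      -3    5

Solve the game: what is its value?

Row minima: Early → 3, Mid → 0, Late → -3; maximin = 3.
Column maxima: High → 5, Low → 8; minimax = 5.
3 ≠ 5, so there is no saddle point; optimal play is mixed.
Late is strictly dominated by Mid, so Firm A never plays it.
On the remaining 2×2 (Early, Mid vs High, Low):
Let Firm A play Early with probability p. Expected payoff against High: 5p + 0(1−p) = 5p; against Low: 3p + 8(1−p) = −5p + 8.
Setting these equal: 5p = −5p + 8 ⇒ 10p = 8 ⇒ p = 4/5, and the value is (5)·(4/5) = 4.
For Firm B: with q = P(High), equating Early's and Mid's payoffs gives 2q + 3 = −8q + 8 ⇒ q = 1/2.

4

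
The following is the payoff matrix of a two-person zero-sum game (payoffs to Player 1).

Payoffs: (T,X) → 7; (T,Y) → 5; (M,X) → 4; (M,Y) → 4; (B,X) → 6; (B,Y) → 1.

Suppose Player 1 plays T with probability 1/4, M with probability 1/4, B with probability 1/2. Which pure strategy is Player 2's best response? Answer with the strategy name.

If Player 2 plays X, Player 1's expected payoff is (1/4)·7 + (1/4)·4 + (1/2)·6 = 23/4.
If Player 2 plays Y, Player 1's expected payoff is (1/4)·5 + (1/4)·4 + (1/2)·1 = 11/4.
Player 2 minimizes Player 1's payoff; the smallest is 11/4, so the best response is Y.

Y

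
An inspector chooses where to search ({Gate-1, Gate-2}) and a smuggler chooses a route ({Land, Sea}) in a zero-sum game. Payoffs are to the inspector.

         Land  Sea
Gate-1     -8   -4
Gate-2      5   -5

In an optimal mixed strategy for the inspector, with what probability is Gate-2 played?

2/7

Row minima: Gate-1 → -8, Gate-2 → -5; maximin = -5.
Column maxima: Land → 5, Sea → -4; minimax = -4.
-5 ≠ -4, so there is no saddle point; optimal play is mixed.
Let the inspector play Gate-1 with probability p. Expected payoff against Land: (-8)p + 5(1−p) = −13p + 5; against Sea: (-4)p + (-5)(1−p) = p − 5.
Setting these equal: −13p + 5 = p − 5 ⇒ −14p = -10 ⇒ p = 5/7, and the value is (-13)·(5/7) + 5 = -30/7.
For the smuggler: with q = P(Land), equating Gate-1's and Gate-2's payoffs gives −4q − 4 = 10q − 5 ⇒ q = 1/14.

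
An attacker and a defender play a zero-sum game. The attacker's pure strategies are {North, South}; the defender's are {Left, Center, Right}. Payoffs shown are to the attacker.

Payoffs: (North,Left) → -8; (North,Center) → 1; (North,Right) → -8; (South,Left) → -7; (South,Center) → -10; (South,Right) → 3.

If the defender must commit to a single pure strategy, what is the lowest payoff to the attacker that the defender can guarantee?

Column maxima: Left → -7, Center → 1, Right → 3.
The smallest of these is -7.

-7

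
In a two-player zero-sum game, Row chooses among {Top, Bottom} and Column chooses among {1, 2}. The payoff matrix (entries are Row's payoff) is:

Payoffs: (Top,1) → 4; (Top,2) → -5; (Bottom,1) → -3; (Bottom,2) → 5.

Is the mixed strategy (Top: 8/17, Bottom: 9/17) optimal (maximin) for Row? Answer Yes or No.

Against 1 this mix gives (8/17)·4 + (9/17)·(-3) = 5/17.
Against 2 this mix gives (8/17)·(-5) + (9/17)·5 = 5/17.
All of Column's active replies (1, 2) yield 5/17, and no column does worse for Row. The mix makes Column indifferent and guarantees 5/17, so it is optimal.

Yes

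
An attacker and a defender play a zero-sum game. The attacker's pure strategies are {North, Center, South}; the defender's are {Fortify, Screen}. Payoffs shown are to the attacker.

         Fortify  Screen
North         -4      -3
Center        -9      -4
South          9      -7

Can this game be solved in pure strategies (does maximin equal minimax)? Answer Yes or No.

No

Row minima: North → -4, Center → -9, South → -7; maximin = -4.
Column maxima: Fortify → 9, Screen → -3; minimax = -3.
-4 ≠ -3, so no pure-strategy equilibrium exists.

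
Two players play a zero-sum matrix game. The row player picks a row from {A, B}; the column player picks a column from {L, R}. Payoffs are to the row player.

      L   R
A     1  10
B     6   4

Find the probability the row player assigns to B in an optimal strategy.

Row minima: A → 1, B → 4; maximin = 4.
Column maxima: L → 6, R → 10; minimax = 6.
4 ≠ 6, so there is no saddle point; optimal play is mixed.
Let the row player play A with probability p. Expected payoff against L: 1p + 6(1−p) = −5p + 6; against R: 10p + 4(1−p) = 6p + 4.
Setting these equal: −5p + 6 = 6p + 4 ⇒ −11p = -2 ⇒ p = 2/11, and the value is (-5)·(2/11) + 6 = 56/11.
For the column player: with q = P(L), equating A's and B's payoffs gives −9q + 10 = 2q + 4 ⇒ q = 6/11.

9/11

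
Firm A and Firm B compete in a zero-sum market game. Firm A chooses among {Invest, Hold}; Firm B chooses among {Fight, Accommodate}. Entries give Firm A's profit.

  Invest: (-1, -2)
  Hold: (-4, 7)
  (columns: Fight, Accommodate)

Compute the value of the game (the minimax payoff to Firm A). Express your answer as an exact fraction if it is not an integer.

Row minima: Invest → -2, Hold → -4; maximin = -2.
Column maxima: Fight → -1, Accommodate → 7; minimax = -1.
-2 ≠ -1, so there is no saddle point; optimal play is mixed.
Let Firm A play Invest with probability p. Expected payoff against Fight: (-1)p + (-4)(1−p) = 3p − 4; against Accommodate: (-2)p + 7(1−p) = −9p + 7.
Setting these equal: 3p − 4 = −9p + 7 ⇒ 12p = 11 ⇒ p = 11/12, and the value is (3)·(11/12) − 4 = -5/4.
For Firm B: with q = P(Fight), equating Invest's and Hold's payoffs gives q − 2 = −11q + 7 ⇒ q = 3/4.

-5/4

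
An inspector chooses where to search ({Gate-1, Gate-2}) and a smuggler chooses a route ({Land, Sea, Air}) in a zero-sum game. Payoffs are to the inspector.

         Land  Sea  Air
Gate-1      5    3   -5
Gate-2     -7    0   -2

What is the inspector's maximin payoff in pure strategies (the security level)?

Row minima: Gate-1 → -5, Gate-2 → -7.
The best of these is -5.

-5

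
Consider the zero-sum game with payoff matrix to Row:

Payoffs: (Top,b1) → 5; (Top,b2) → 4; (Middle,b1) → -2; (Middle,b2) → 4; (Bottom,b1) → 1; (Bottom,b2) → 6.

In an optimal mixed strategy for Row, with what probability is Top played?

5/6

Row minima: Top → 4, Middle → -2, Bottom → 1; maximin = 4.
Column maxima: b1 → 5, b2 → 6; minimax = 5.
4 ≠ 5, so there is no saddle point; optimal play is mixed.
Middle is strictly dominated by Bottom, so Row never plays it.
On the remaining 2×2 (Top, Bottom vs b1, b2):
Let Row play Top with probability p. Expected payoff against b1: 5p + 1(1−p) = 4p + 1; against b2: 4p + 6(1−p) = −2p + 6.
Setting these equal: 4p + 1 = −2p + 6 ⇒ 6p = 5 ⇒ p = 5/6, and the value is (4)·(5/6) + 1 = 13/3.
For Column: with q = P(b1), equating Top's and Bottom's payoffs gives q + 4 = −5q + 6 ⇒ q = 1/3.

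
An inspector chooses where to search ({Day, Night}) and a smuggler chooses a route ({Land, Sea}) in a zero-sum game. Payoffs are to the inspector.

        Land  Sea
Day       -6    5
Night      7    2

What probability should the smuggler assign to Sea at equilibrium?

13/16

Row minima: Day → -6, Night → 2; maximin = 2.
Column maxima: Land → 7, Sea → 5; minimax = 5.
2 ≠ 5, so there is no saddle point; optimal play is mixed.
Let the inspector play Day with probability p. Expected payoff against Land: (-6)p + 7(1−p) = −13p + 7; against Sea: 5p + 2(1−p) = 3p + 2.
Setting these equal: −13p + 7 = 3p + 2 ⇒ −16p = -5 ⇒ p = 5/16, and the value is (-13)·(5/16) + 7 = 47/16.
For the smuggler: with q = P(Land), equating Day's and Night's payoffs gives −11q + 5 = 5q + 2 ⇒ q = 3/16.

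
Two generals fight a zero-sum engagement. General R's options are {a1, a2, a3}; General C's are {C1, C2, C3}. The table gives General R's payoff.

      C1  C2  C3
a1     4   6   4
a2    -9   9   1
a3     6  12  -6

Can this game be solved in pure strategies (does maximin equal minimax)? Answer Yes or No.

Yes

Row minima: a1 → 4, a2 → -9, a3 → -6; maximin = 4.
Column maxima: C1 → 6, C2 → 12, C3 → 4; minimax = 4.
maximin = minimax = 4, so a saddle point exists.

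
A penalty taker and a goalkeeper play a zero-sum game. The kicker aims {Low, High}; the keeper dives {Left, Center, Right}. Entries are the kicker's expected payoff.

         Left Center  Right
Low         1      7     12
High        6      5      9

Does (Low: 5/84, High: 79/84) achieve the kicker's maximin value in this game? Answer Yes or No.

No

Against Left this mix gives (5/84)·1 + (79/84)·6 = 479/84.
Against Center this mix gives (5/84)·7 + (79/84)·5 = 215/42.
Against Right this mix gives (5/84)·12 + (79/84)·9 = 257/28.
The keeper will play Center, holding the kicker to 215/42. Shifting weight toward the row that does better against Center would raise this floor (the equalizing mix achieves 37/7 against both Center and Left), so the proposed strategy is not optimal.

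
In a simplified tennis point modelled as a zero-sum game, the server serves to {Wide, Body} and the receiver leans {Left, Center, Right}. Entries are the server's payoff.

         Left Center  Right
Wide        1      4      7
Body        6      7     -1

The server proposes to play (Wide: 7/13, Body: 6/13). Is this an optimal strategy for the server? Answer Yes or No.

Yes

Against Left this mix gives (7/13)·1 + (6/13)·6 = 43/13.
Against Center this mix gives (7/13)·4 + (6/13)·7 = 70/13.
Against Right this mix gives (7/13)·7 + (6/13)·(-1) = 43/13.
All of the receiver's active replies (Left, Right) yield 43/13, and no column does worse for the server. The mix makes the receiver indifferent and guarantees 43/13, so it is optimal.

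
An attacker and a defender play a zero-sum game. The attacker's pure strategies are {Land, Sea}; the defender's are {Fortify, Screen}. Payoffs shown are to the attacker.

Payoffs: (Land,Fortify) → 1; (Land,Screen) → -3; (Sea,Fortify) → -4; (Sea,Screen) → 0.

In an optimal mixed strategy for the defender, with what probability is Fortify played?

3/8

Row minima: Land → -3, Sea → -4; maximin = -3.
Column maxima: Fortify → 1, Screen → 0; minimax = 0.
-3 ≠ 0, so there is no saddle point; optimal play is mixed.
Let the attacker play Land with probability p. Expected payoff against Fortify: 1p + (-4)(1−p) = 5p − 4; against Screen: (-3)p + 0(1−p) = −3p.
Setting these equal: 5p − 4 = −3p ⇒ 8p = 4 ⇒ p = 1/2, and the value is (5)·(1/2) − 4 = -3/2.
For the defender: with q = P(Fortify), equating Land's and Sea's payoffs gives 4q − 3 = −4q ⇒ q = 3/8.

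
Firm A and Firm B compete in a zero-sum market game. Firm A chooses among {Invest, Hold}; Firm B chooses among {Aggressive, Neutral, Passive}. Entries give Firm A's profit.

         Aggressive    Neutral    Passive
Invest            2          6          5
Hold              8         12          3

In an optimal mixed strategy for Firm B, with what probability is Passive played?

3/4

Row minima: Invest → 2, Hold → 3; maximin = 3.
Column maxima: Aggressive → 8, Neutral → 12, Passive → 5; minimax = 5.
3 ≠ 5, so there is no saddle point; optimal play is mixed.
Neutral is strictly dominated by Aggressive (it gives Firm A strictly more in every row), so Firm B never plays it.
On the remaining 2×2 (Invest, Hold vs Aggressive, Passive):
Let Firm A play Invest with probability p. Expected payoff against Aggressive: 2p + 8(1−p) = −6p + 8; against Passive: 5p + 3(1−p) = 2p + 3.
Setting these equal: −6p + 8 = 2p + 3 ⇒ −8p = -5 ⇒ p = 5/8, and the value is (-6)·(5/8) + 8 = 17/4.
For Firm B: with q = P(Aggressive), equating Invest's and Hold's payoffs gives −3q + 5 = 5q + 3 ⇒ q = 1/4.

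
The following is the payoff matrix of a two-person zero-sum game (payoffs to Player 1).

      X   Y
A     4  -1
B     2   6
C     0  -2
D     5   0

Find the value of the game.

Row minima: A → -1, B → 2, C → -2, D → 0; maximin = 2.
Column maxima: X → 5, Y → 6; minimax = 5.
2 ≠ 5, so there is no saddle point; optimal play is mixed.
A is strictly dominated by D, so Player 1 never plays it.
C is strictly dominated by B, so Player 1 never plays it.
On the remaining 2×2 (B, D vs X, Y):
Let Player 1 play B with probability p. Expected payoff against X: 2p + 5(1−p) = −3p + 5; against Y: 6p + 0(1−p) = 6p.
Setting these equal: −3p + 5 = 6p ⇒ −9p = -5 ⇒ p = 5/9, and the value is (-3)·(5/9) + 5 = 10/3.
For Player 2: with q = P(X), equating B's and D's payoffs gives −4q + 6 = 5q ⇒ q = 2/3.

10/3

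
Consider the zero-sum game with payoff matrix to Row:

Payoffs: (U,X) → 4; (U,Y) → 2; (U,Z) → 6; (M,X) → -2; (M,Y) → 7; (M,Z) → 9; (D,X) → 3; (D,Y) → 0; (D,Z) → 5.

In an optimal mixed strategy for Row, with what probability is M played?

Row minima: U → 2, M → -2, D → 0; maximin = 2.
Column maxima: X → 4, Y → 7, Z → 9; minimax = 4.
2 ≠ 4, so there is no saddle point; optimal play is mixed.
D is strictly dominated by U, so Row never plays it.
Z is strictly dominated by X (it gives Row strictly more in every row), so Column never plays it.
On the remaining 2×2 (U, M vs X, Y):
Let Row play U with probability p. Expected payoff against X: 4p + (-2)(1−p) = 6p − 2; against Y: 2p + 7(1−p) = −5p + 7.
Setting these equal: 6p − 2 = −5p + 7 ⇒ 11p = 9 ⇒ p = 9/11, and the value is (6)·(9/11) − 2 = 32/11.
For Column: with q = P(X), equating U's and M's payoffs gives 2q + 2 = −9q + 7 ⇒ q = 5/11.

2/11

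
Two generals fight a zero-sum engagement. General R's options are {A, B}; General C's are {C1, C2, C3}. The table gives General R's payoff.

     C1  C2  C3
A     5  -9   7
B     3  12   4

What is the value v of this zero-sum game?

87/23

Row minima: A → -9, B → 3; maximin = 3.
Column maxima: C1 → 5, C2 → 12, C3 → 7; minimax = 5.
3 ≠ 5, so there is no saddle point; optimal play is mixed.
C3 is strictly dominated by C1 (it gives General R strictly more in every row), so General C never plays it.
On the remaining 2×2 (A, B vs C1, C2):
Let General R play A with probability p. Expected payoff against C1: 5p + 3(1−p) = 2p + 3; against C2: (-9)p + 12(1−p) = −21p + 12.
Setting these equal: 2p + 3 = −21p + 12 ⇒ 23p = 9 ⇒ p = 9/23, and the value is (2)·(9/23) + 3 = 87/23.
For General C: with q = P(C1), equating A's and B's payoffs gives 14q − 9 = −9q + 12 ⇒ q = 21/23.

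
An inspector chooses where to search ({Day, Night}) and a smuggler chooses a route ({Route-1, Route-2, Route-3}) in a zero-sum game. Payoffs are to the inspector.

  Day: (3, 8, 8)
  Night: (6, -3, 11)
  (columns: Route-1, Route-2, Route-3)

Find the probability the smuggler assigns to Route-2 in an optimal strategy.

Row minima: Day → 3, Night → -3; maximin = 3.
Column maxima: Route-1 → 6, Route-2 → 8, Route-3 → 11; minimax = 6.
3 ≠ 6, so there is no saddle point; optimal play is mixed.
Route-3 is strictly dominated by Route-1 (it gives the inspector strictly more in every row), so the smuggler never plays it.
On the remaining 2×2 (Day, Night vs Route-1, Route-2):
Let the inspector play Day with probability p. Expected payoff against Route-1: 3p + 6(1−p) = −3p + 6; against Route-2: 8p + (-3)(1−p) = 11p − 3.
Setting these equal: −3p + 6 = 11p − 3 ⇒ −14p = -9 ⇒ p = 9/14, and the value is (-3)·(9/14) + 6 = 57/14.
For the smuggler: with q = P(Route-1), equating Day's and Night's payoffs gives −5q + 8 = 9q − 3 ⇒ q = 11/14.

3/14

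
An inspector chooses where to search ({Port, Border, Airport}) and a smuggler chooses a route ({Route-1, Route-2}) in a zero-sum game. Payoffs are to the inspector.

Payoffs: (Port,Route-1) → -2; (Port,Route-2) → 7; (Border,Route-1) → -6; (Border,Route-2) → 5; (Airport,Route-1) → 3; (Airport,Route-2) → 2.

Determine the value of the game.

5/2

Row minima: Port → -2, Border → -6, Airport → 2; maximin = 2.
Column maxima: Route-1 → 3, Route-2 → 7; minimax = 3.
2 ≠ 3, so there is no saddle point; optimal play is mixed.
Border is strictly dominated by Port, so the inspector never plays it.
On the remaining 2×2 (Port, Airport vs Route-1, Route-2):
Let the inspector play Port with probability p. Expected payoff against Route-1: (-2)p + 3(1−p) = −5p + 3; against Route-2: 7p + 2(1−p) = 5p + 2.
Setting these equal: −5p + 3 = 5p + 2 ⇒ −10p = -1 ⇒ p = 1/10, and the value is (-5)·(1/10) + 3 = 5/2.
For the smuggler: with q = P(Route-1), equating Port's and Airport's payoffs gives −9q + 7 = q + 2 ⇒ q = 1/2.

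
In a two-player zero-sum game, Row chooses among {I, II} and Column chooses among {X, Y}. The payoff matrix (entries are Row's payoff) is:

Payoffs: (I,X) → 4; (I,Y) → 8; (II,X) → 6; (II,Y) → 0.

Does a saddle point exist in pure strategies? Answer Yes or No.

Row minima: I → 4, II → 0; maximin = 4.
Column maxima: X → 6, Y → 8; minimax = 6.
4 ≠ 6, so no pure-strategy equilibrium exists.

No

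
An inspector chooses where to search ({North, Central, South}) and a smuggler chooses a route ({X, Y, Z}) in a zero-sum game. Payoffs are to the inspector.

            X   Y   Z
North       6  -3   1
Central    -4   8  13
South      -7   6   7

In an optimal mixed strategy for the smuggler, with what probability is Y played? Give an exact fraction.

Row minima: North → -3, Central → -4, South → -7; maximin = -3.
Column maxima: X → 6, Y → 8, Z → 13; minimax = 6.
-3 ≠ 6, so there is no saddle point; optimal play is mixed.
South is strictly dominated by Central, so the inspector never plays it.
Z is strictly dominated by Y (it gives the inspector strictly more in every row), so the smuggler never plays it.
On the remaining 2×2 (North, Central vs X, Y):
Let the inspector play North with probability p. Expected payoff against X: 6p + (-4)(1−p) = 10p − 4; against Y: (-3)p + 8(1−p) = −11p + 8.
Setting these equal: 10p − 4 = −11p + 8 ⇒ 21p = 12 ⇒ p = 4/7, and the value is (10)·(4/7) − 4 = 12/7.
For the smuggler: with q = P(X), equating North's and Central's payoffs gives 9q − 3 = −12q + 8 ⇒ q = 11/21.

10/21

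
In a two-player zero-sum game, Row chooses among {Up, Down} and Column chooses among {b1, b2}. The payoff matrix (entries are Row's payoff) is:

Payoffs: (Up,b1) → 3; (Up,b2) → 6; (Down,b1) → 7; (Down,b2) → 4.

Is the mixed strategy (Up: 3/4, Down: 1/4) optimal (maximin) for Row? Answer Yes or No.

Against b1 this mix gives (3/4)·3 + (1/4)·7 = 4.
Against b2 this mix gives (3/4)·6 + (1/4)·4 = 11/2.
Column will play b1, holding Row to 4. Shifting weight toward the row that does better against b1 would raise this floor (the equalizing mix achieves 5 against both b1 and b2), so the proposed strategy is not optimal.

No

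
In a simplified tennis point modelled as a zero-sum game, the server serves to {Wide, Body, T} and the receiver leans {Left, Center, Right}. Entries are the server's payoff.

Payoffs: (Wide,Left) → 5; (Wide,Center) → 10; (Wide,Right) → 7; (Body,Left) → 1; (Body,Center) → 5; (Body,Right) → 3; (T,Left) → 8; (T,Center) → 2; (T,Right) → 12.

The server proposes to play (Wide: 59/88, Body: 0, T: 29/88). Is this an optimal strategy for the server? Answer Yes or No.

No

Against Left this mix gives (59/88)·5 + (29/88)·8 = 527/88.
Against Center this mix gives (59/88)·10 + (29/88)·2 = 81/11.
Against Right this mix gives (59/88)·7 + (29/88)·12 = 761/88.
The receiver will play Left, holding the server to 527/88. Shifting weight toward the row that does better against Left would raise this floor (the equalizing mix achieves 70/11 against both Left and Center), so the proposed strategy is not optimal.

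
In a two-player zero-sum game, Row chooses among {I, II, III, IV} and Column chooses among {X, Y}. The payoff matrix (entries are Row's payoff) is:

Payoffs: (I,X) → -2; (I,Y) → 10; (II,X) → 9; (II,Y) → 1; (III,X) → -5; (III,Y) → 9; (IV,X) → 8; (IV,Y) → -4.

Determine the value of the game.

23/5

Row minima: I → -2, II → 1, III → -5, IV → -4; maximin = 1.
Column maxima: X → 9, Y → 10; minimax = 9.
1 ≠ 9, so there is no saddle point; optimal play is mixed.
III is strictly dominated by I, so Row never plays it.
IV is strictly dominated by II, so Row never plays it.
On the remaining 2×2 (I, II vs X, Y):
Let Row play I with probability p. Expected payoff against X: (-2)p + 9(1−p) = −11p + 9; against Y: 10p + 1(1−p) = 9p + 1.
Setting these equal: −11p + 9 = 9p + 1 ⇒ −20p = -8 ⇒ p = 2/5, and the value is (-11)·(2/5) + 9 = 23/5.
For Column: with q = P(X), equating I's and II's payoffs gives −12q + 10 = 8q + 1 ⇒ q = 9/20.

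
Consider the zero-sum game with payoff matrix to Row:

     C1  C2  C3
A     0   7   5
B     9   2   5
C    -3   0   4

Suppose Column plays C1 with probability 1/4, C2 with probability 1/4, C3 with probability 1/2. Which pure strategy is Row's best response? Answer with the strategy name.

B

Expected payoff of A: (1/4)·0 + (1/4)·7 + (1/2)·5 = 17/4.
Expected payoff of B: (1/4)·9 + (1/4)·2 + (1/2)·5 = 21/4.
Expected payoff of C: (1/4)·(-3) + (1/4)·0 + (1/2)·4 = 5/4.
The largest is 21/4, so Row's best response is B.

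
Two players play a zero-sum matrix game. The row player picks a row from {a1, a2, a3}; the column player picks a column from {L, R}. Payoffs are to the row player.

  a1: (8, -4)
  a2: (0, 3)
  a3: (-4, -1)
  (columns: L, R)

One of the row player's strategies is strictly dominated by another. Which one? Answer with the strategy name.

a3

a2 gives a strictly higher payoff than a3 against every column: 0 > -4, 3 > -1.
So a3 is strictly dominated and the row player never plays it.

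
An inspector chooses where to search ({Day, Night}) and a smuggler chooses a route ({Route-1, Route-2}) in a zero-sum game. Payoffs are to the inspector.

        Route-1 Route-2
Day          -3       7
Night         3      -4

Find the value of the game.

Row minima: Day → -3, Night → -4; maximin = -3.
Column maxima: Route-1 → 3, Route-2 → 7; minimax = 3.
-3 ≠ 3, so there is no saddle point; optimal play is mixed.
Let the inspector play Day with probability p. Expected payoff against Route-1: (-3)p + 3(1−p) = −6p + 3; against Route-2: 7p + (-4)(1−p) = 11p − 4.
Setting these equal: −6p + 3 = 11p − 4 ⇒ −17p = -7 ⇒ p = 7/17, and the value is (-6)·(7/17) + 3 = 9/17.
For the smuggler: with q = P(Route-1), equating Day's and Night's payoffs gives −10q + 7 = 7q − 4 ⇒ q = 11/17.

9/17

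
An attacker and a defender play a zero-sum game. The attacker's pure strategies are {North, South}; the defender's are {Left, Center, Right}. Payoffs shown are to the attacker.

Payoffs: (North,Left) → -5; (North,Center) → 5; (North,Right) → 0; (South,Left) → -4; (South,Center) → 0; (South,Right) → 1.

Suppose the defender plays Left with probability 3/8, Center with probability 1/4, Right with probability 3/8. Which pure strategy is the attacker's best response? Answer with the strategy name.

Expected payoff of North: (3/8)·(-5) + (1/4)·5 + (3/8)·0 = -5/8.
Expected payoff of South: (3/8)·(-4) + (1/4)·0 + (3/8)·1 = -9/8.
The largest is -5/8, so the attacker's best response is North.

North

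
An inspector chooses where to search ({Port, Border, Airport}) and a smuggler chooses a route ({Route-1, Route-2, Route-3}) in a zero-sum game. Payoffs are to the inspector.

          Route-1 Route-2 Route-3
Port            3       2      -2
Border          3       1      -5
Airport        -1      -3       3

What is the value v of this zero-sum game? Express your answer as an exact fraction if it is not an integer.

0

Row minima: Port → -2, Border → -5, Airport → -3; maximin = -2.
Column maxima: Route-1 → 3, Route-2 → 2, Route-3 → 3; minimax = 2.
-2 ≠ 2, so there is no saddle point; optimal play is mixed.
Route-1 is strictly dominated by Route-2 (it gives the inspector strictly more in every row), so the smuggler never plays it.
With Route-1 eliminated, Border is strictly dominated by Port (Port gives the inspector strictly more in every remaining column), so the inspector never plays it.
On the remaining 2×2 (Port, Airport vs Route-2, Route-3):
Let the inspector play Port with probability p. Expected payoff against Route-2: 2p + (-3)(1−p) = 5p − 3; against Route-3: (-2)p + 3(1−p) = −5p + 3.
Setting these equal: 5p − 3 = −5p + 3 ⇒ 10p = 6 ⇒ p = 3/5, and the value is (5)·(3/5) − 3 = 0.
For the smuggler: with q = P(Route-2), equating Port's and Airport's payoffs gives 4q − 2 = −6q + 3 ⇒ q = 1/2.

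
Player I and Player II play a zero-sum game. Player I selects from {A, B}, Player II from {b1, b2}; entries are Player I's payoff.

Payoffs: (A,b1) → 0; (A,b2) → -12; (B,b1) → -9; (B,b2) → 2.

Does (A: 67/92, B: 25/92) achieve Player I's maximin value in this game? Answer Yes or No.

Against b1 this mix gives (67/92)·0 + (25/92)·(-9) = -225/92.
Against b2 this mix gives (67/92)·(-12) + (25/92)·2 = -377/46.
Player II will play b2, holding Player I to -377/46. Shifting weight toward the row that does better against b2 would raise this floor (the equalizing mix achieves -108/23 against both b2 and b1), so the proposed strategy is not optimal.

No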